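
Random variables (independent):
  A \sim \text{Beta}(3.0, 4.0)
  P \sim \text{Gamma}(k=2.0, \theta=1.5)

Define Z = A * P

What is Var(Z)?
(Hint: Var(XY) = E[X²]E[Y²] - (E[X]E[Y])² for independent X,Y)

Var(XY) = E[X²]E[Y²] - (E[X]E[Y])²
E[A] = 0.42857143, Var(A) = 0.030612245
E[P] = 3, Var(P) = 4.5
E[A²] = 0.030612245 + 0.42857143² = 0.21428571
E[P²] = 4.5 + 3² = 13.5
Var(Z) = 0.21428571*13.5 - (0.42857143*3)²
= 2.8928571 - 1.6530612 = 1.2397959

1.2397959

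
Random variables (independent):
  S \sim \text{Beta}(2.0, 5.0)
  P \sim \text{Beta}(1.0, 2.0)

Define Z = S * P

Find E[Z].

For independent RVs: E[XY] = E[X]*E[Y]
E[S] = 0.28571429
E[P] = 0.33333333
E[Z] = 0.28571429 * 0.33333333 = 0.095238095

0.095238095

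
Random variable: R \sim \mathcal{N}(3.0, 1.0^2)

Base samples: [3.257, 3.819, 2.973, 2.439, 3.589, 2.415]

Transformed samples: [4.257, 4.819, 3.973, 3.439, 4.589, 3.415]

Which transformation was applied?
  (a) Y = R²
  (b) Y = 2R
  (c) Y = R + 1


Checking option (c) Y = R + 1:
  R = 3.257 -> Y = 4.257 ✓
  R = 3.819 -> Y = 4.819 ✓
  R = 2.973 -> Y = 3.973 ✓
All samples match this transformation.

(c) R + 1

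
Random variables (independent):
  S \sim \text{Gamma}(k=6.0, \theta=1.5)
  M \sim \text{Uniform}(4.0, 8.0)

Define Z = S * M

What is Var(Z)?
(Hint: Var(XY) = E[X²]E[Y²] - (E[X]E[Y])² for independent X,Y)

Var(XY) = E[X²]E[Y²] - (E[X]E[Y])²
E[S] = 9, Var(S) = 13.5
E[M] = 6, Var(M) = 1.3333333
E[S²] = 13.5 + 9² = 94.5
E[M²] = 1.3333333 + 6² = 37.333333
Var(Z) = 94.5*37.333333 - (9*6)²
= 3528 - 2916 = 612

612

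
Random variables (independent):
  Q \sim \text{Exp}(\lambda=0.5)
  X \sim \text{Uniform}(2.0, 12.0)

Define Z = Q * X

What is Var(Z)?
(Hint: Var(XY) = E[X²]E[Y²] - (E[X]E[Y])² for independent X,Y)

Var(XY) = E[X²]E[Y²] - (E[X]E[Y])²
E[Q] = 2, Var(Q) = 4
E[X] = 7, Var(X) = 8.3333333
E[Q²] = 4 + 2² = 8
E[X²] = 8.3333333 + 7² = 57.333333
Var(Z) = 8*57.333333 - (2*7)²
= 458.66667 - 196 = 262.66667

262.66667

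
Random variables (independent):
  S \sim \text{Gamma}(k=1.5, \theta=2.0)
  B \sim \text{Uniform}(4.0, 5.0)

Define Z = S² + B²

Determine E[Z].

E[Z] = E[S²] + E[B²]
E[S²] = Var(S) + E[S]² = 6 + 9 = 15
E[B²] = Var(B) + E[B]² = 0.083333333 + 20.25 = 20.333333
E[Z] = 15 + 20.333333 = 35.333333

35.333333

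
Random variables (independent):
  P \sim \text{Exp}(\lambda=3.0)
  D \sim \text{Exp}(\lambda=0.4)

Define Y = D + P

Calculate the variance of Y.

For independent RVs: Var(aX + bY) = a²Var(X) + b²Var(Y)
Var(P) = 0.11111111
Var(D) = 6.25
Var(Y) = 1²*0.11111111 + 1²*6.25
= 1*0.11111111 + 1*6.25 = 6.3611111

6.3611111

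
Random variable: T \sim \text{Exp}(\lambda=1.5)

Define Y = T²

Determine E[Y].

Using E[X²] = Var(X) + (E[X])²:
E[T] = 0.66666667
Var(T) = 1/1.5^2 = 0.44444444
E[T²] = 0.44444444 + 0.66666667² = 0.44444444 + 0.44444444 = 0.88888889

0.88888889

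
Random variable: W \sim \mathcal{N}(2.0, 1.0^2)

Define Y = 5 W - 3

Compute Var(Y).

For Y = aW + b: Var(Y) = a² * Var(W)
Var(W) = 1.0^2 = 1
Var(Y) = 5² * 1 = 25 * 1 = 25

25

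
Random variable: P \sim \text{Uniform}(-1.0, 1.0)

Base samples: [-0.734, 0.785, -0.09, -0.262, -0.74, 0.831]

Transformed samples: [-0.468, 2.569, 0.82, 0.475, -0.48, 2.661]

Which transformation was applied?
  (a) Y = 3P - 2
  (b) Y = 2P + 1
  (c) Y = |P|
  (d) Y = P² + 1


Checking option (b) Y = 2P + 1:
  P = -0.734 -> Y = -0.468 ✓
  P = 0.785 -> Y = 2.569 ✓
  P = -0.09 -> Y = 0.82 ✓
All samples match this transformation.

(b) 2P + 1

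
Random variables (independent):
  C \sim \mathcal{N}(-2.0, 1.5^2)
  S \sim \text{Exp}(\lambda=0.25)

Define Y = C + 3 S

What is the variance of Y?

For independent RVs: Var(aX + bY) = a²Var(X) + b²Var(Y)
Var(C) = 2.25
Var(S) = 16
Var(Y) = 1²*2.25 + 3²*16
= 1*2.25 + 9*16 = 146.25

146.25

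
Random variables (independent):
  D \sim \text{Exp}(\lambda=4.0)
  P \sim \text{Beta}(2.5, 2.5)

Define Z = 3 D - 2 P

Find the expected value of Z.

E[Z] = 3*E[D] - 2*E[P]
E[D] = 0.25
E[P] = 0.5
E[Z] = 3*0.25 - 2*0.5 = -0.25

-0.25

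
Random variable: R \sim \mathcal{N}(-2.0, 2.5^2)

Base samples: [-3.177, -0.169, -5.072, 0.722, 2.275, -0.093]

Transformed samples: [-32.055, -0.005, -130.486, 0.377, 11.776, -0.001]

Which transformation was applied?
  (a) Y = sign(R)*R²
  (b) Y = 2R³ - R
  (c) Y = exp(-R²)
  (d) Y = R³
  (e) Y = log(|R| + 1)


Checking option (d) Y = R³:
  R = -3.177 -> Y = -32.055 ✓
  R = -0.169 -> Y = -0.005 ✓
  R = -5.072 -> Y = -130.486 ✓
All samples match this transformation.

(d) R³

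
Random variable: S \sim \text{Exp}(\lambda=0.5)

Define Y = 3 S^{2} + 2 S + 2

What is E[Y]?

E[Y] = 3*E[S²] + 2*E[S] + 2
E[S] = 2
E[S²] = Var(S) + (E[S])² = 4 + 4 = 8
E[Y] = 3*8 + 2*2 + 2 = 30

30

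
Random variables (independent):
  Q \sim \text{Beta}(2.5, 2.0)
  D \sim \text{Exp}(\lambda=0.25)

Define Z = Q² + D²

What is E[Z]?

E[Z] = E[Q²] + E[D²]
E[Q²] = Var(Q) + E[Q]² = 0.044893378 + 0.30864198 = 0.35353535
E[D²] = Var(D) + E[D]² = 16 + 16 = 32
E[Z] = 0.35353535 + 32 = 32.353535

32.353535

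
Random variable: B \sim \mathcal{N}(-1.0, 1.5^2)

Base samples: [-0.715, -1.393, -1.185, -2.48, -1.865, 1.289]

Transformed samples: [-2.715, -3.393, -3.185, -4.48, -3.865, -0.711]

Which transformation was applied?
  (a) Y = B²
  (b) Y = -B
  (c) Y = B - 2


Checking option (c) Y = B - 2:
  B = -0.715 -> Y = -2.715 ✓
  B = -1.393 -> Y = -3.393 ✓
  B = -1.185 -> Y = -3.185 ✓
All samples match this transformation.

(c) B - 2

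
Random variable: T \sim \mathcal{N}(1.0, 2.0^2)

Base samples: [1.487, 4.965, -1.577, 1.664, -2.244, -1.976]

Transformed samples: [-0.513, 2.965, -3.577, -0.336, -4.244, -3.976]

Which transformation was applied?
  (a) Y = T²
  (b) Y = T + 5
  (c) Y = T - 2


Checking option (c) Y = T - 2:
  T = 1.487 -> Y = -0.513 ✓
  T = 4.965 -> Y = 2.965 ✓
  T = -1.577 -> Y = -3.577 ✓
All samples match this transformation.

(c) T - 2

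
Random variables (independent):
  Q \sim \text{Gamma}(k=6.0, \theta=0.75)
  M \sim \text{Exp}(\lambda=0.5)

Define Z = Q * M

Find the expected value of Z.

For independent RVs: E[XY] = E[X]*E[Y]
E[Q] = 4.5
E[M] = 2
E[Z] = 4.5 * 2 = 9

9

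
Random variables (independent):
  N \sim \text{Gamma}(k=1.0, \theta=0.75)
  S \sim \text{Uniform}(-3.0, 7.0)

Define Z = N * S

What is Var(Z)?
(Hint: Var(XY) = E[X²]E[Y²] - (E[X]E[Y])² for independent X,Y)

Var(XY) = E[X²]E[Y²] - (E[X]E[Y])²
E[N] = 0.75, Var(N) = 0.5625
E[S] = 2, Var(S) = 8.3333333
E[N²] = 0.5625 + 0.75² = 1.125
E[S²] = 8.3333333 + 2² = 12.333333
Var(Z) = 1.125*12.333333 - (0.75*2)²
= 13.875 - 2.25 = 11.625

11.625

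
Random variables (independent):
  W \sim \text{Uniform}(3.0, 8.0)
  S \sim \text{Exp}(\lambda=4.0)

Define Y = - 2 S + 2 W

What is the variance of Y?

For independent RVs: Var(aX + bY) = a²Var(X) + b²Var(Y)
Var(W) = 2.0833333
Var(S) = 0.0625
Var(Y) = 2²*2.0833333 + (-2)²*0.0625
= 4*2.0833333 + 4*0.0625 = 8.5833333

8.5833333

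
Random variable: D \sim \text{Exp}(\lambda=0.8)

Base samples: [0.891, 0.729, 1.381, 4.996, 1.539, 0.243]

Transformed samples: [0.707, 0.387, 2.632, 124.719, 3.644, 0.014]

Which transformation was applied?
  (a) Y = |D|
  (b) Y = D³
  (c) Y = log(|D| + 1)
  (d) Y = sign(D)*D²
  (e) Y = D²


Checking option (b) Y = D³:
  D = 0.891 -> Y = 0.707 ✓
  D = 0.729 -> Y = 0.387 ✓
  D = 1.381 -> Y = 2.632 ✓
All samples match this transformation.

(b) D³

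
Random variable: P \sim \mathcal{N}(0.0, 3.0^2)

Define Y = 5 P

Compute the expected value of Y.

For Y = 5P:
E[Y] = 5 * E[P]
E[P] = 0.0 = 0
E[Y] = 5 * 0 = 0

0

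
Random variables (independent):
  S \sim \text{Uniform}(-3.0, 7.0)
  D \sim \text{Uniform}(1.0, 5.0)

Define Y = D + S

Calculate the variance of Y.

For independent RVs: Var(aX + bY) = a²Var(X) + b²Var(Y)
Var(S) = 8.3333333
Var(D) = 1.3333333
Var(Y) = 1²*8.3333333 + 1²*1.3333333
= 1*8.3333333 + 1*1.3333333 = 9.6666667

9.6666667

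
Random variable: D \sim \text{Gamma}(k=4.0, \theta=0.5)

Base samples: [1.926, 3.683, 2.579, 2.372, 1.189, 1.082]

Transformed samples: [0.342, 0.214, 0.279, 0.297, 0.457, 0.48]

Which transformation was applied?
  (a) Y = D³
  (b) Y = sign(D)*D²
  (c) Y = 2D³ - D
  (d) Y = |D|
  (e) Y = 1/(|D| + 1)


Checking option (e) Y = 1/(|D| + 1):
  D = 1.926 -> Y = 0.342 ✓
  D = 3.683 -> Y = 0.214 ✓
  D = 2.579 -> Y = 0.279 ✓
All samples match this transformation.

(e) 1/(|D| + 1)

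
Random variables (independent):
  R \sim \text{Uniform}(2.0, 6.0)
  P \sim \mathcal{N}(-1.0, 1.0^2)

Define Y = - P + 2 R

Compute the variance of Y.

For independent RVs: Var(aX + bY) = a²Var(X) + b²Var(Y)
Var(R) = 1.3333333
Var(P) = 1
Var(Y) = 2²*1.3333333 + (-1)²*1
= 4*1.3333333 + 1*1 = 6.3333333

6.3333333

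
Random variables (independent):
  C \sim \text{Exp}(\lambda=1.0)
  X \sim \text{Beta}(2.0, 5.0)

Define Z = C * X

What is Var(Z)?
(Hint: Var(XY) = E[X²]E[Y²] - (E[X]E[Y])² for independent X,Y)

Var(XY) = E[X²]E[Y²] - (E[X]E[Y])²
E[C] = 1, Var(C) = 1
E[X] = 0.28571429, Var(X) = 0.025510204
E[C²] = 1 + 1² = 2
E[X²] = 0.025510204 + 0.28571429² = 0.10714286
Var(Z) = 2*0.10714286 - (1*0.28571429)²
= 0.21428571 - 0.081632653 = 0.13265306

0.13265306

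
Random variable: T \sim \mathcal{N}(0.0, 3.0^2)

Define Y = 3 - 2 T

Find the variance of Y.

For Y = aT + b: Var(Y) = a² * Var(T)
Var(T) = 3.0^2 = 9
Var(Y) = (-2)² * 9 = 4 * 9 = 36

36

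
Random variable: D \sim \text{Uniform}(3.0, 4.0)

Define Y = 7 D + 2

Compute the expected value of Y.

For Y = 7D + 2:
E[Y] = 7 * E[D] + 2
E[D] = (3 + 4)/2 = 3.5
E[Y] = 7 * 3.5 + 2 = 26.5

26.5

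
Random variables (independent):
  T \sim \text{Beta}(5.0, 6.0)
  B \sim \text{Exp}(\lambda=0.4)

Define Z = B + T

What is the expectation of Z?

E[Z] = 1*E[T] + 1*E[B]
E[T] = 0.45454545
E[B] = 2.5
E[Z] = 1*0.45454545 + 1*2.5 = 2.9545455

2.9545455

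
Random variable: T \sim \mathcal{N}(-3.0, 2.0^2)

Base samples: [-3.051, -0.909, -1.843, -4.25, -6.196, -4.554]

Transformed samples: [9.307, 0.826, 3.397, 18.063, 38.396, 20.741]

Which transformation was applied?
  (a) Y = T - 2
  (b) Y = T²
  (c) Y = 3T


Checking option (b) Y = T²:
  T = -3.051 -> Y = 9.307 ✓
  T = -0.909 -> Y = 0.826 ✓
  T = -1.843 -> Y = 3.397 ✓
All samples match this transformation.

(b) T²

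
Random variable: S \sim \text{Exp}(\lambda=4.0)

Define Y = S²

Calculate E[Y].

E[S²] = Var(S) + (E[S])² = 0.0625 + 0.0625 = 0.125

0.125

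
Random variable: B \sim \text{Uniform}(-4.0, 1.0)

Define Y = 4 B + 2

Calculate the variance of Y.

For Y = aB + b: Var(Y) = a² * Var(B)
Var(B) = (1 + 4)^2/12 = 2.0833333
Var(Y) = 4² * 2.0833333 = 16 * 2.0833333 = 33.333333

33.333333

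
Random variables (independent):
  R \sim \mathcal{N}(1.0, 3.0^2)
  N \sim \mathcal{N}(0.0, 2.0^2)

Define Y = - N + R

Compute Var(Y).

For independent RVs: Var(aX + bY) = a²Var(X) + b²Var(Y)
Var(R) = 9
Var(N) = 4
Var(Y) = 1²*9 + (-1)²*4
= 1*9 + 1*4 = 13

13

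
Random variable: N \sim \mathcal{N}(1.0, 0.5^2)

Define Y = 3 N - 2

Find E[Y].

For Y = 3N - 2:
E[Y] = 3 * E[N] - 2
E[N] = 1.0 = 1
E[Y] = 3 * 1 - 2 = 1

1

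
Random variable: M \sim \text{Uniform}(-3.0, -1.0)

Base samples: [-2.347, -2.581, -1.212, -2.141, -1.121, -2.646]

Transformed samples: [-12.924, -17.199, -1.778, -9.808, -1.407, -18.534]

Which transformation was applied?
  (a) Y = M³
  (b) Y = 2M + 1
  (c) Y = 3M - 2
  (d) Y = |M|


Checking option (a) Y = M³:
  M = -2.347 -> Y = -12.924 ✓
  M = -2.581 -> Y = -17.199 ✓
  M = -1.212 -> Y = -1.778 ✓
All samples match this transformation.

(a) M³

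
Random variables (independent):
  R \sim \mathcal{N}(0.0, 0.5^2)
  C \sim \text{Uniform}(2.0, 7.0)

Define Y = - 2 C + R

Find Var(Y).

For independent RVs: Var(aX + bY) = a²Var(X) + b²Var(Y)
Var(R) = 0.25
Var(C) = 2.0833333
Var(Y) = 1²*0.25 + (-2)²*2.0833333
= 1*0.25 + 4*2.0833333 = 8.5833333

8.5833333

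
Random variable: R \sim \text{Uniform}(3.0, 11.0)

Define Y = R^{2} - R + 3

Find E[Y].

E[Y] = 1*E[R²] - 1*E[R] + 3
E[R] = 7
E[R²] = Var(R) + (E[R])² = 5.3333333 + 49 = 54.333333
E[Y] = 1*54.333333 - 1*7 + 3 = 50.333333

50.333333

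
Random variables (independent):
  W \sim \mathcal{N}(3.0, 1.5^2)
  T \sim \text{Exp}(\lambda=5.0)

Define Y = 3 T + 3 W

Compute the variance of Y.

For independent RVs: Var(aX + bY) = a²Var(X) + b²Var(Y)
Var(W) = 2.25
Var(T) = 0.04
Var(Y) = 3²*2.25 + 3²*0.04
= 9*2.25 + 9*0.04 = 20.61

20.61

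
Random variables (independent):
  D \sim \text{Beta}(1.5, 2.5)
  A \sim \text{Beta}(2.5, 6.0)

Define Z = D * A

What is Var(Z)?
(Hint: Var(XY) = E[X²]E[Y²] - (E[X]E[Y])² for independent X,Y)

Var(XY) = E[X²]E[Y²] - (E[X]E[Y])²
E[D] = 0.375, Var(D) = 0.046875
E[A] = 0.29411765, Var(A) = 0.021853943
E[D²] = 0.046875 + 0.375² = 0.1875
E[A²] = 0.021853943 + 0.29411765² = 0.10835913
Var(Z) = 0.1875*0.10835913 - (0.375*0.29411765)²
= 0.020317337 - 0.012164792 = 0.0081525451

0.0081525451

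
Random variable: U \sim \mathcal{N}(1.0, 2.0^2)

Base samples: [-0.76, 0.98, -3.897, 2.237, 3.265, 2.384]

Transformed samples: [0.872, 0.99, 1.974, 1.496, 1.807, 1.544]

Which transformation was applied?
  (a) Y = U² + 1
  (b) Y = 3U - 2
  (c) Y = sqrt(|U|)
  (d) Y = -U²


Checking option (c) Y = sqrt(|U|):
  U = -0.76 -> Y = 0.872 ✓
  U = 0.98 -> Y = 0.99 ✓
  U = -3.897 -> Y = 1.974 ✓
All samples match this transformation.

(c) sqrt(|U|)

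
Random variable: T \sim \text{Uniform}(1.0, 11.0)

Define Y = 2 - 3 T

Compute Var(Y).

For Y = aT + b: Var(Y) = a² * Var(T)
Var(T) = (11 - 1)^2/12 = 8.3333333
Var(Y) = (-3)² * 8.3333333 = 9 * 8.3333333 = 75

75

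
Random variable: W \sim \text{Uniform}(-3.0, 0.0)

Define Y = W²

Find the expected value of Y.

E[W²] = Var(W) + (E[W])² = 0.75 + 2.25 = 3

3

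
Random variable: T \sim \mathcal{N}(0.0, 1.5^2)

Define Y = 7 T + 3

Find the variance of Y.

For Y = aT + b: Var(Y) = a² * Var(T)
Var(T) = 1.5^2 = 2.25
Var(Y) = 7² * 2.25 = 49 * 2.25 = 110.25

110.25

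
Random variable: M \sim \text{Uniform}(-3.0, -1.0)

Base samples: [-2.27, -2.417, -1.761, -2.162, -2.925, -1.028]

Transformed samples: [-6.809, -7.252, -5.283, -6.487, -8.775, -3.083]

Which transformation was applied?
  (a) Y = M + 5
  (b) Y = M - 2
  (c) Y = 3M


Checking option (c) Y = 3M:
  M = -2.27 -> Y = -6.809 ✓
  M = -2.417 -> Y = -7.252 ✓
  M = -1.761 -> Y = -5.283 ✓
All samples match this transformation.

(c) 3M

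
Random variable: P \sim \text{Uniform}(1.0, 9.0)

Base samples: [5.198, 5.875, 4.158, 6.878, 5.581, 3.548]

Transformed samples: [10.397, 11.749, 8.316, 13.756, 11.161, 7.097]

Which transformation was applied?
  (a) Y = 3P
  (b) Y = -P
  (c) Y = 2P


Checking option (c) Y = 2P:
  P = 5.198 -> Y = 10.397 ✓
  P = 5.875 -> Y = 11.749 ✓
  P = 4.158 -> Y = 8.316 ✓
All samples match this transformation.

(c) 2P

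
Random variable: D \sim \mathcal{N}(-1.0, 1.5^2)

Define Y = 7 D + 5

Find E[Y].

For Y = 7D + 5:
E[Y] = 7 * E[D] + 5
E[D] = -1.0 = -1
E[Y] = 7 * (-1) + 5 = -2

-2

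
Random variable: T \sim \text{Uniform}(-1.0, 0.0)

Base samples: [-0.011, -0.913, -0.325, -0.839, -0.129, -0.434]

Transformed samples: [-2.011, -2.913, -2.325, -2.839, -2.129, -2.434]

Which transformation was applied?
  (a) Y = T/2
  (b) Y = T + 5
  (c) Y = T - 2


Checking option (c) Y = T - 2:
  T = -0.011 -> Y = -2.011 ✓
  T = -0.913 -> Y = -2.913 ✓
  T = -0.325 -> Y = -2.325 ✓
All samples match this transformation.

(c) T - 2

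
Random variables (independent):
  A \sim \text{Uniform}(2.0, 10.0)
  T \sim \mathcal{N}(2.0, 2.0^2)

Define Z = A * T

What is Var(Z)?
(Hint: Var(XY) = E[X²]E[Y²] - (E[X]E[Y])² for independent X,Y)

Var(XY) = E[X²]E[Y²] - (E[X]E[Y])²
E[A] = 6, Var(A) = 5.3333333
E[T] = 2, Var(T) = 4
E[A²] = 5.3333333 + 6² = 41.333333
E[T²] = 4 + 2² = 8
Var(Z) = 41.333333*8 - (6*2)²
= 330.66667 - 144 = 186.66667

186.66667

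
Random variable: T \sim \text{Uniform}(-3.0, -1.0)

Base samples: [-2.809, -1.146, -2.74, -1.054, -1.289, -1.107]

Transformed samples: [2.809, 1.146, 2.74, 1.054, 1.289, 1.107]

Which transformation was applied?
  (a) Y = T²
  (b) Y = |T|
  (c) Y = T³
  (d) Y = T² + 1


Checking option (b) Y = |T|:
  T = -2.809 -> Y = 2.809 ✓
  T = -1.146 -> Y = 1.146 ✓
  T = -2.74 -> Y = 2.74 ✓
All samples match this transformation.

(b) |T|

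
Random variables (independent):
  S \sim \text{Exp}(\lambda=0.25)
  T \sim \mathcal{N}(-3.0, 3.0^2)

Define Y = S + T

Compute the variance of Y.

For independent RVs: Var(aX + bY) = a²Var(X) + b²Var(Y)
Var(S) = 16
Var(T) = 9
Var(Y) = 1²*16 + 1²*9
= 1*16 + 1*9 = 25

25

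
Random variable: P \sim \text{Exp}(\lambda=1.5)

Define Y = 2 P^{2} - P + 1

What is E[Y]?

E[Y] = 2*E[P²] - 1*E[P] + 1
E[P] = 0.66666667
E[P²] = Var(P) + (E[P])² = 0.44444444 + 0.44444444 = 0.88888889
E[Y] = 2*0.88888889 - 1*0.66666667 + 1 = 2.1111111

2.1111111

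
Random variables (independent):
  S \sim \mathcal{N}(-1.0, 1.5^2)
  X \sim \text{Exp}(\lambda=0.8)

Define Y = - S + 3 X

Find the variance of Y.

For independent RVs: Var(aX + bY) = a²Var(X) + b²Var(Y)
Var(S) = 2.25
Var(X) = 1.5625
Var(Y) = (-1)²*2.25 + 3²*1.5625
= 1*2.25 + 9*1.5625 = 16.3125

16.3125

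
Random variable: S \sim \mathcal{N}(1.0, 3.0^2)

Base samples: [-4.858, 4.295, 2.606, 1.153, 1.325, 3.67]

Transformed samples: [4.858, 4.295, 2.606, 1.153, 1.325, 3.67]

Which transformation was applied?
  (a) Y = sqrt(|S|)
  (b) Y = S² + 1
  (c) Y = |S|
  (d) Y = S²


Checking option (c) Y = |S|:
  S = -4.858 -> Y = 4.858 ✓
  S = 4.295 -> Y = 4.295 ✓
  S = 2.606 -> Y = 2.606 ✓
All samples match this transformation.

(c) |S|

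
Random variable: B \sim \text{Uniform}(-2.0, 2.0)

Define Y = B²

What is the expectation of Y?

Using E[X²] = Var(X) + (E[X])²:
E[B] = 0
Var(B) = (2 + 2)^2/12 = 1.3333333
E[B²] = 1.3333333 + 0² = 1.3333333 + 0 = 1.3333333

1.3333333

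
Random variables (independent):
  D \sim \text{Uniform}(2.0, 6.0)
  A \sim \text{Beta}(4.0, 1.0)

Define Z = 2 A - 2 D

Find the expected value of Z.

E[Z] = -2*E[D] + 2*E[A]
E[D] = 4
E[A] = 0.8
E[Z] = -2*4 + 2*0.8 = -6.4

-6.4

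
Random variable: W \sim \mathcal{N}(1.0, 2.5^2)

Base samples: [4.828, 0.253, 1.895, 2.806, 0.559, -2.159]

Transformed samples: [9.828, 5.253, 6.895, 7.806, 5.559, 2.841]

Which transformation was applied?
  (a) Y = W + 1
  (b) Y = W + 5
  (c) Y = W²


Checking option (b) Y = W + 5:
  W = 4.828 -> Y = 9.828 ✓
  W = 0.253 -> Y = 5.253 ✓
  W = 1.895 -> Y = 6.895 ✓
All samples match this transformation.

(b) W + 5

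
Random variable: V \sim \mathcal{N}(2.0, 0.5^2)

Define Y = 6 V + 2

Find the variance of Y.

For Y = aV + b: Var(Y) = a² * Var(V)
Var(V) = 0.5^2 = 0.25
Var(Y) = 6² * 0.25 = 36 * 0.25 = 9

9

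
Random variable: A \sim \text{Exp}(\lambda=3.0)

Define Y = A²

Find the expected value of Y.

Using E[X²] = Var(X) + (E[X])²:
E[A] = 0.33333333
Var(A) = 1/3.0^2 = 0.11111111
E[A²] = 0.11111111 + 0.33333333² = 0.11111111 + 0.11111111 = 0.22222222

0.22222222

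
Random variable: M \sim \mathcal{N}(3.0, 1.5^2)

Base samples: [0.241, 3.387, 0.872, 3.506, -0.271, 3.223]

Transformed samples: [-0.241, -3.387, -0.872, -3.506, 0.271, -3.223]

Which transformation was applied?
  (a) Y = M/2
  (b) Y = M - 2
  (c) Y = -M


Checking option (c) Y = -M:
  M = 0.241 -> Y = -0.241 ✓
  M = 3.387 -> Y = -3.387 ✓
  M = 0.872 -> Y = -0.872 ✓
All samples match this transformation.

(c) -M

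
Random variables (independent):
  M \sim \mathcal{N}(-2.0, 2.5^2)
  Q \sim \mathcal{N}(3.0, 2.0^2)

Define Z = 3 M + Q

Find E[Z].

E[Z] = 3*E[M] + 1*E[Q]
E[M] = -2
E[Q] = 3
E[Z] = 3*(-2) + 1*3 = -3

-3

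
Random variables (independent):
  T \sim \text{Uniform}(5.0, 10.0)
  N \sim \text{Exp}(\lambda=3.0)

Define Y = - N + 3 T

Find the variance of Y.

For independent RVs: Var(aX + bY) = a²Var(X) + b²Var(Y)
Var(T) = 2.0833333
Var(N) = 0.11111111
Var(Y) = 3²*2.0833333 + (-1)²*0.11111111
= 9*2.0833333 + 1*0.11111111 = 18.861111

18.861111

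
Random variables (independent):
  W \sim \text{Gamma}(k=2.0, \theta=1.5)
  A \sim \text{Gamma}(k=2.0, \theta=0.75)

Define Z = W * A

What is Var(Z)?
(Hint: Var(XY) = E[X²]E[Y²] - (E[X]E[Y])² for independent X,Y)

Var(XY) = E[X²]E[Y²] - (E[X]E[Y])²
E[W] = 3, Var(W) = 4.5
E[A] = 1.5, Var(A) = 1.125
E[W²] = 4.5 + 3² = 13.5
E[A²] = 1.125 + 1.5² = 3.375
Var(Z) = 13.5*3.375 - (3*1.5)²
= 45.5625 - 20.25 = 25.3125

25.3125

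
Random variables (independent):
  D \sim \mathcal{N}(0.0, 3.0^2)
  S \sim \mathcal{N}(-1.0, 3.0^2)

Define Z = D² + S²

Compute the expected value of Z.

E[Z] = E[D²] + E[S²]
E[D²] = Var(D) + E[D]² = 9 + 0 = 9
E[S²] = Var(S) + E[S]² = 9 + 1 = 10
E[Z] = 9 + 10 = 19

19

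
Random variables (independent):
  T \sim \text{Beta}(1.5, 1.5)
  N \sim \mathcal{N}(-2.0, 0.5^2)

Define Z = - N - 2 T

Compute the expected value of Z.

E[Z] = -2*E[T] - 1*E[N]
E[T] = 0.5
E[N] = -2
E[Z] = -2*0.5 - 1*(-2) = 1

1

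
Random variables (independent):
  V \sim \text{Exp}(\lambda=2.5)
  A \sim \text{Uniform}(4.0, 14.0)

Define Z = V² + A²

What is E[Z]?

E[Z] = E[V²] + E[A²]
E[V²] = Var(V) + E[V]² = 0.16 + 0.16 = 0.32
E[A²] = Var(A) + E[A]² = 8.3333333 + 81 = 89.333333
E[Z] = 0.32 + 89.333333 = 89.653333

89.653333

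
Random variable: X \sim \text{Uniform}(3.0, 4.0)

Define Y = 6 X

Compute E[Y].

For Y = 6X:
E[Y] = 6 * E[X]
E[X] = (3 + 4)/2 = 3.5
E[Y] = 6 * 3.5 = 21

21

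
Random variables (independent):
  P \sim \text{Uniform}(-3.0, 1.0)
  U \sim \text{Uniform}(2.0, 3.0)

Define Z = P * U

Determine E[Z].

For independent RVs: E[XY] = E[X]*E[Y]
E[P] = -1
E[U] = 2.5
E[Z] = -1 * 2.5 = -2.5

-2.5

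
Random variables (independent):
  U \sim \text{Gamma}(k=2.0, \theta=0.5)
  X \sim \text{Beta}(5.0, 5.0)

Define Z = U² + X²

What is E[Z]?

E[Z] = E[U²] + E[X²]
E[U²] = Var(U) + E[U]² = 0.5 + 1 = 1.5
E[X²] = Var(X) + E[X]² = 0.022727273 + 0.25 = 0.27272727
E[Z] = 1.5 + 0.27272727 = 1.7727273

1.7727273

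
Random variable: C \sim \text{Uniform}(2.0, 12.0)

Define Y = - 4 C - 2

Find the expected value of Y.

For Y = -4C - 2:
E[Y] = -4 * E[C] - 2
E[C] = (2 + 12)/2 = 7
E[Y] = -4 * 7 - 2 = -30

-30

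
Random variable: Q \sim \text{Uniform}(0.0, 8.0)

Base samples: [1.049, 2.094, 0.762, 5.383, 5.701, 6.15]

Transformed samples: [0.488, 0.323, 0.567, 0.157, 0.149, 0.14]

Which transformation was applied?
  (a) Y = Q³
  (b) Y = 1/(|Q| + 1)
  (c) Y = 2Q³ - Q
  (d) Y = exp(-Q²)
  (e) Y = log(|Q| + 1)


Checking option (b) Y = 1/(|Q| + 1):
  Q = 1.049 -> Y = 0.488 ✓
  Q = 2.094 -> Y = 0.323 ✓
  Q = 0.762 -> Y = 0.567 ✓
All samples match this transformation.

(b) 1/(|Q| + 1)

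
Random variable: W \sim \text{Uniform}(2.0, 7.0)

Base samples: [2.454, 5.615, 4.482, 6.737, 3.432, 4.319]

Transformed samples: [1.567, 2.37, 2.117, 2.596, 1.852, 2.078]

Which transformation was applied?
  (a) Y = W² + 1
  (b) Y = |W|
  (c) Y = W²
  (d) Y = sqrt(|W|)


Checking option (d) Y = sqrt(|W|):
  W = 2.454 -> Y = 1.567 ✓
  W = 5.615 -> Y = 2.37 ✓
  W = 4.482 -> Y = 2.117 ✓
All samples match this transformation.

(d) sqrt(|W|)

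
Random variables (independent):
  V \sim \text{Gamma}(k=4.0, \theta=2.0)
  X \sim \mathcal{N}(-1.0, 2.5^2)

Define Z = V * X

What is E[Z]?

For independent RVs: E[XY] = E[X]*E[Y]
E[V] = 8
E[X] = -1
E[Z] = 8 * (-1) = -8

-8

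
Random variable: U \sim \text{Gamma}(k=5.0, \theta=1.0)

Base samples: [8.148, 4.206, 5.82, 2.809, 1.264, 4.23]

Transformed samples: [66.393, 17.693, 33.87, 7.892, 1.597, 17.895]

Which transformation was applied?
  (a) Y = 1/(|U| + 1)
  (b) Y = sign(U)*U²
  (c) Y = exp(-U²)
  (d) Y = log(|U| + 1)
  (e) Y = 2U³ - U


Checking option (b) Y = sign(U)*U²:
  U = 8.148 -> Y = 66.393 ✓
  U = 4.206 -> Y = 17.693 ✓
  U = 5.82 -> Y = 33.87 ✓
All samples match this transformation.

(b) sign(U)*U²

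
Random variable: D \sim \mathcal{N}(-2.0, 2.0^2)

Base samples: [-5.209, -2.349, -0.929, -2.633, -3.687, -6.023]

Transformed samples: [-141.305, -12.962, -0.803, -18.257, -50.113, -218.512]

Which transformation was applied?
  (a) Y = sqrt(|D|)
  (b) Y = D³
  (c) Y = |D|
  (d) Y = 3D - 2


Checking option (b) Y = D³:
  D = -5.209 -> Y = -141.305 ✓
  D = -2.349 -> Y = -12.962 ✓
  D = -0.929 -> Y = -0.803 ✓
All samples match this transformation.

(b) D³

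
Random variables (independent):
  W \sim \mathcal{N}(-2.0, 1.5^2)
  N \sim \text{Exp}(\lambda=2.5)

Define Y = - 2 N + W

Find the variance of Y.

For independent RVs: Var(aX + bY) = a²Var(X) + b²Var(Y)
Var(W) = 2.25
Var(N) = 0.16
Var(Y) = 1²*2.25 + (-2)²*0.16
= 1*2.25 + 4*0.16 = 2.89

2.89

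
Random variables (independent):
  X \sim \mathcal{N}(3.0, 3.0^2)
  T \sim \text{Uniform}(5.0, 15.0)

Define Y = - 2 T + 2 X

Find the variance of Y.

For independent RVs: Var(aX + bY) = a²Var(X) + b²Var(Y)
Var(X) = 9
Var(T) = 8.3333333
Var(Y) = 2²*9 + (-2)²*8.3333333
= 4*9 + 4*8.3333333 = 69.333333

69.333333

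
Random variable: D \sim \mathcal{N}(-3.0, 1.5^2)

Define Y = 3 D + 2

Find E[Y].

For Y = 3D + 2:
E[Y] = 3 * E[D] + 2
E[D] = -3.0 = -3
E[Y] = 3 * (-3) + 2 = -7

-7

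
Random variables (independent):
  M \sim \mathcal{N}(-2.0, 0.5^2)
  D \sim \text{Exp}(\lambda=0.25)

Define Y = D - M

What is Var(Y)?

For independent RVs: Var(aX + bY) = a²Var(X) + b²Var(Y)
Var(M) = 0.25
Var(D) = 16
Var(Y) = (-1)²*0.25 + 1²*16
= 1*0.25 + 1*16 = 16.25

16.25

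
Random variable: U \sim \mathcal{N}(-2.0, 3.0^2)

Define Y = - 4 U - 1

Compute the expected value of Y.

For Y = -4U - 1:
E[Y] = -4 * E[U] - 1
E[U] = -2.0 = -2
E[Y] = -4 * (-2) - 1 = 7

7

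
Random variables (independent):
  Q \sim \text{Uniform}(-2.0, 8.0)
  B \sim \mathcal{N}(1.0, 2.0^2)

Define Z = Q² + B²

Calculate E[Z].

E[Z] = E[Q²] + E[B²]
E[Q²] = Var(Q) + E[Q]² = 8.3333333 + 9 = 17.333333
E[B²] = Var(B) + E[B]² = 4 + 1 = 5
E[Z] = 17.333333 + 5 = 22.333333

22.333333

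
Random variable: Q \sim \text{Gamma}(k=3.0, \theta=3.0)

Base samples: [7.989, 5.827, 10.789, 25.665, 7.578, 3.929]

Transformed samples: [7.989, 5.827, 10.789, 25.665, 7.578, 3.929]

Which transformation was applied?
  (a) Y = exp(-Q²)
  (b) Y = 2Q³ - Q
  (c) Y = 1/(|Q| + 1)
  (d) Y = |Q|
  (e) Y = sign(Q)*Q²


Checking option (d) Y = |Q|:
  Q = 7.989 -> Y = 7.989 ✓
  Q = 5.827 -> Y = 5.827 ✓
  Q = 10.789 -> Y = 10.789 ✓
All samples match this transformation.

(d) |Q|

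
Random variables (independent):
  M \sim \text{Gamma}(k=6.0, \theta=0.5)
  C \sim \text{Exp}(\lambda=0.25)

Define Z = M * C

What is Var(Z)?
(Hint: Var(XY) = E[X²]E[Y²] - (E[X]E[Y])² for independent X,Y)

Var(XY) = E[X²]E[Y²] - (E[X]E[Y])²
E[M] = 3, Var(M) = 1.5
E[C] = 4, Var(C) = 16
E[M²] = 1.5 + 3² = 10.5
E[C²] = 16 + 4² = 32
Var(Z) = 10.5*32 - (3*4)²
= 336 - 144 = 192

192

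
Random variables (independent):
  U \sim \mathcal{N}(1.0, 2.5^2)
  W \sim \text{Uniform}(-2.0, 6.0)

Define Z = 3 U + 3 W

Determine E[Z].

E[Z] = 3*E[U] + 3*E[W]
E[U] = 1
E[W] = 2
E[Z] = 3*1 + 3*2 = 9

9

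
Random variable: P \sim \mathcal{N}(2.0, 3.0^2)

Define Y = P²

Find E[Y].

E[P²] = Var(P) + (E[P])² = 9 + 4 = 13

13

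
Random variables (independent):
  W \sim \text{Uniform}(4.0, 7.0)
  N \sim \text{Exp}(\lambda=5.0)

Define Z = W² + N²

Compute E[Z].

E[Z] = E[W²] + E[N²]
E[W²] = Var(W) + E[W]² = 0.75 + 30.25 = 31
E[N²] = Var(N) + E[N]² = 0.04 + 0.04 = 0.08
E[Z] = 31 + 0.08 = 31.08

31.08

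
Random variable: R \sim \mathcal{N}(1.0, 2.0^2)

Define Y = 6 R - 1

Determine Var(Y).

For Y = aR + b: Var(Y) = a² * Var(R)
Var(R) = 2.0^2 = 4
Var(Y) = 6² * 4 = 36 * 4 = 144

144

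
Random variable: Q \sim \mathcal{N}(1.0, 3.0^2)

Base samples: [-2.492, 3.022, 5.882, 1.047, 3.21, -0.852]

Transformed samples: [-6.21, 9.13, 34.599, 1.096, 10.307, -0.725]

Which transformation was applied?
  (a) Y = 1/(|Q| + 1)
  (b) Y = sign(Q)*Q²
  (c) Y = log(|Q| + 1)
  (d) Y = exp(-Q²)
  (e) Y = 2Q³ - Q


Checking option (b) Y = sign(Q)*Q²:
  Q = -2.492 -> Y = -6.21 ✓
  Q = 3.022 -> Y = 9.13 ✓
  Q = 5.882 -> Y = 34.599 ✓
All samples match this transformation.

(b) sign(Q)*Q²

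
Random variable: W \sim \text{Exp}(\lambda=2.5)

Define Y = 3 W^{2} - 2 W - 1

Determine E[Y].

E[Y] = 3*E[W²] - 2*E[W] - 1
E[W] = 0.4
E[W²] = Var(W) + (E[W])² = 0.16 + 0.16 = 0.32
E[Y] = 3*0.32 - 2*0.4 - 1 = -0.84

-0.84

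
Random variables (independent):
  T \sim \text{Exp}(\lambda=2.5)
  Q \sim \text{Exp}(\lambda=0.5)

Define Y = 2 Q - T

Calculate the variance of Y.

For independent RVs: Var(aX + bY) = a²Var(X) + b²Var(Y)
Var(T) = 0.16
Var(Q) = 4
Var(Y) = (-1)²*0.16 + 2²*4
= 1*0.16 + 4*4 = 16.16

16.16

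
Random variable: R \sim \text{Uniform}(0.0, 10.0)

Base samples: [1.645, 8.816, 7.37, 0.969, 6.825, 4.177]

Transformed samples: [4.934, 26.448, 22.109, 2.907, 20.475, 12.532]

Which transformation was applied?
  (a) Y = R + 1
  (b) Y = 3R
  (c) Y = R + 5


Checking option (b) Y = 3R:
  R = 1.645 -> Y = 4.934 ✓
  R = 8.816 -> Y = 26.448 ✓
  R = 7.37 -> Y = 22.109 ✓
All samples match this transformation.

(b) 3R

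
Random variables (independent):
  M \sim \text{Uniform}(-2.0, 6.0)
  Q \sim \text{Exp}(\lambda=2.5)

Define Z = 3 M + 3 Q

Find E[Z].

E[Z] = 3*E[M] + 3*E[Q]
E[M] = 2
E[Q] = 0.4
E[Z] = 3*2 + 3*0.4 = 7.2

7.2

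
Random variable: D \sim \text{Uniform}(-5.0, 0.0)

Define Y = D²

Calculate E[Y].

Using E[X²] = Var(X) + (E[X])²:
E[D] = -2.5
Var(D) = (0 + 5)^2/12 = 2.0833333
E[D²] = 2.0833333 + (-2.5)² = 2.0833333 + 6.25 = 8.3333333

8.3333333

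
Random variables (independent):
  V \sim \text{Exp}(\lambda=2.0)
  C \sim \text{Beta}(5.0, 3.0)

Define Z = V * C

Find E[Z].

For independent RVs: E[XY] = E[X]*E[Y]
E[V] = 0.5
E[C] = 0.625
E[Z] = 0.5 * 0.625 = 0.3125

0.3125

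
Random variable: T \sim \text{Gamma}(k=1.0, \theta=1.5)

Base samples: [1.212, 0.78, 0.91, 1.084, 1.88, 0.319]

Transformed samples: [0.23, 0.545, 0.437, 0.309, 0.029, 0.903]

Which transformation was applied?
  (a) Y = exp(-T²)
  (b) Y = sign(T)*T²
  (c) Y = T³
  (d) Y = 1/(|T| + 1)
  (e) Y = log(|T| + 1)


Checking option (a) Y = exp(-T²):
  T = 1.212 -> Y = 0.23 ✓
  T = 0.78 -> Y = 0.545 ✓
  T = 0.91 -> Y = 0.437 ✓
All samples match this transformation.

(a) exp(-T²)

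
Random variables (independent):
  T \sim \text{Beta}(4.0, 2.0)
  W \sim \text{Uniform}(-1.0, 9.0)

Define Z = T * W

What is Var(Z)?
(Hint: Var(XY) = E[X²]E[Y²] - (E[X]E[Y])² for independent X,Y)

Var(XY) = E[X²]E[Y²] - (E[X]E[Y])²
E[T] = 0.66666667, Var(T) = 0.031746032
E[W] = 4, Var(W) = 8.3333333
E[T²] = 0.031746032 + 0.66666667² = 0.47619048
E[W²] = 8.3333333 + 4² = 24.333333
Var(Z) = 0.47619048*24.333333 - (0.66666667*4)²
= 11.587302 - 7.1111111 = 4.4761905

4.4761905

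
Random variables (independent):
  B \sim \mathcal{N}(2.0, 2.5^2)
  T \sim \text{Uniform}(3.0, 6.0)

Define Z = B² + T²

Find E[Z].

E[Z] = E[B²] + E[T²]
E[B²] = Var(B) + E[B]² = 6.25 + 4 = 10.25
E[T²] = Var(T) + E[T]² = 0.75 + 20.25 = 21
E[Z] = 10.25 + 21 = 31.25

31.25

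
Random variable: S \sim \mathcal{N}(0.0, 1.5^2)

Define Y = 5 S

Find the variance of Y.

For Y = aS + b: Var(Y) = a² * Var(S)
Var(S) = 1.5^2 = 2.25
Var(Y) = 5² * 2.25 = 25 * 2.25 = 56.25

56.25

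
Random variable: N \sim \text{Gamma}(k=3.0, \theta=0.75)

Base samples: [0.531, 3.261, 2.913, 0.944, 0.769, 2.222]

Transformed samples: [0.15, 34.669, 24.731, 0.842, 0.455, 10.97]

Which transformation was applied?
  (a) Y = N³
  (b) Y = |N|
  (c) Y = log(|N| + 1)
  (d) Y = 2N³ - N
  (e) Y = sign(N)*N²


Checking option (a) Y = N³:
  N = 0.531 -> Y = 0.15 ✓
  N = 3.261 -> Y = 34.669 ✓
  N = 2.913 -> Y = 24.731 ✓
All samples match this transformation.

(a) N³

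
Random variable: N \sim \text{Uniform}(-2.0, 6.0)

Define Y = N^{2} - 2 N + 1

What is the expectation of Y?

E[Y] = 1*E[N²] - 2*E[N] + 1
E[N] = 2
E[N²] = Var(N) + (E[N])² = 5.3333333 + 4 = 9.3333333
E[Y] = 1*9.3333333 - 2*2 + 1 = 6.3333333

6.3333333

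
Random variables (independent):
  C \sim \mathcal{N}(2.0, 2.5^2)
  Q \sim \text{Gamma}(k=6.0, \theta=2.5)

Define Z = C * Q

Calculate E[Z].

For independent RVs: E[XY] = E[X]*E[Y]
E[C] = 2
E[Q] = 15
E[Z] = 2 * 15 = 30

30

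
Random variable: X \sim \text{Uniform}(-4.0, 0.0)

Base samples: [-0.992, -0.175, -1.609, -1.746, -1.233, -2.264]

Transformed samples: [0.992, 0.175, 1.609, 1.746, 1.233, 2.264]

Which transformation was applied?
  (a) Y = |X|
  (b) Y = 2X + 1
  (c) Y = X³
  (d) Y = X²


Checking option (a) Y = |X|:
  X = -0.992 -> Y = 0.992 ✓
  X = -0.175 -> Y = 0.175 ✓
  X = -1.609 -> Y = 1.609 ✓
All samples match this transformation.

(a) |X|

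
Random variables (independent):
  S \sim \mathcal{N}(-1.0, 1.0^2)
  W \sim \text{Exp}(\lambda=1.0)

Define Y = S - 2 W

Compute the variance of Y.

For independent RVs: Var(aX + bY) = a²Var(X) + b²Var(Y)
Var(S) = 1
Var(W) = 1
Var(Y) = 1²*1 + (-2)²*1
= 1*1 + 4*1 = 5

5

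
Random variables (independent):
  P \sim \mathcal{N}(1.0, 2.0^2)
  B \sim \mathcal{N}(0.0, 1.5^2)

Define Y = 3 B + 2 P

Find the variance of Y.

For independent RVs: Var(aX + bY) = a²Var(X) + b²Var(Y)
Var(P) = 4
Var(B) = 2.25
Var(Y) = 2²*4 + 3²*2.25
= 4*4 + 9*2.25 = 36.25

36.25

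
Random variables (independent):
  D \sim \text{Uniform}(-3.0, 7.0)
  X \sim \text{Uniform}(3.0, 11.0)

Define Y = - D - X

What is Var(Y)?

For independent RVs: Var(aX + bY) = a²Var(X) + b²Var(Y)
Var(D) = 8.3333333
Var(X) = 5.3333333
Var(Y) = (-1)²*8.3333333 + (-1)²*5.3333333
= 1*8.3333333 + 1*5.3333333 = 13.666667

13.666667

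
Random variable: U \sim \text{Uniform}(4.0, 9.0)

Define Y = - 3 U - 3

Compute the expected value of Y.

For Y = -3U - 3:
E[Y] = -3 * E[U] - 3
E[U] = (4 + 9)/2 = 6.5
E[Y] = -3 * 6.5 - 3 = -22.5

-22.5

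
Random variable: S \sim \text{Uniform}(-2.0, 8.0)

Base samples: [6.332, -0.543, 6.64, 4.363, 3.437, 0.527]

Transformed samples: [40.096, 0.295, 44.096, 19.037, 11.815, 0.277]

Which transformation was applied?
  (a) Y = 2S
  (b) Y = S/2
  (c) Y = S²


Checking option (c) Y = S²:
  S = 6.332 -> Y = 40.096 ✓
  S = -0.543 -> Y = 0.295 ✓
  S = 6.64 -> Y = 44.096 ✓
All samples match this transformation.

(c) S²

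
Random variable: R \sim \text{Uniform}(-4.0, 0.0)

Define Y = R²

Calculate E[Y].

Using E[X²] = Var(X) + (E[X])²:
E[R] = -2
Var(R) = (0 + 4)^2/12 = 1.3333333
E[R²] = 1.3333333 + (-2)² = 1.3333333 + 4 = 5.3333333

5.3333333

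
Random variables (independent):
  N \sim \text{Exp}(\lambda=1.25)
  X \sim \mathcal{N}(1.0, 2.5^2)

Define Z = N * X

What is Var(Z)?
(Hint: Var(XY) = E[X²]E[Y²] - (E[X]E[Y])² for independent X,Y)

Var(XY) = E[X²]E[Y²] - (E[X]E[Y])²
E[N] = 0.8, Var(N) = 0.64
E[X] = 1, Var(X) = 6.25
E[N²] = 0.64 + 0.8² = 1.28
E[X²] = 6.25 + 1² = 7.25
Var(Z) = 1.28*7.25 - (0.8*1)²
= 9.28 - 0.64 = 8.64

8.64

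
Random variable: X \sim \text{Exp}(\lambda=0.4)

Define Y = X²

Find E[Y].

Using E[X²] = Var(X) + (E[X])²:
E[X] = 2.5
Var(X) = 1/0.4^2 = 6.25
E[X²] = 6.25 + 2.5² = 6.25 + 6.25 = 12.5

12.5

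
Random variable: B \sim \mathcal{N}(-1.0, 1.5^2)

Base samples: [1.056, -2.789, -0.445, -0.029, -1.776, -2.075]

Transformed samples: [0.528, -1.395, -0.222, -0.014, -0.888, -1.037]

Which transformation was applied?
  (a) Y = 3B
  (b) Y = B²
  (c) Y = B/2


Checking option (c) Y = B/2:
  B = 1.056 -> Y = 0.528 ✓
  B = -2.789 -> Y = -1.395 ✓
  B = -0.445 -> Y = -0.222 ✓
All samples match this transformation.

(c) B/2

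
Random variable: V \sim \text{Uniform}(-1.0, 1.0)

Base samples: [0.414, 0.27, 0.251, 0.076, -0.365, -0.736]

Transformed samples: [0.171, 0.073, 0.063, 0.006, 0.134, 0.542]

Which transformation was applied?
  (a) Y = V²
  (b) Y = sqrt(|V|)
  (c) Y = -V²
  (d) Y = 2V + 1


Checking option (a) Y = V²:
  V = 0.414 -> Y = 0.171 ✓
  V = 0.27 -> Y = 0.073 ✓
  V = 0.251 -> Y = 0.063 ✓
All samples match this transformation.

(a) V²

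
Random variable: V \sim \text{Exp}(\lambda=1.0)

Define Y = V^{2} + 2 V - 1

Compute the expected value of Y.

E[Y] = 1*E[V²] + 2*E[V] - 1
E[V] = 1
E[V²] = Var(V) + (E[V])² = 1 + 1 = 2
E[Y] = 1*2 + 2*1 - 1 = 3

3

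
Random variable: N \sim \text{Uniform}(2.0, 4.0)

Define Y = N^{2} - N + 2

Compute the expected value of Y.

E[Y] = 1*E[N²] - 1*E[N] + 2
E[N] = 3
E[N²] = Var(N) + (E[N])² = 0.33333333 + 9 = 9.3333333
E[Y] = 1*9.3333333 - 1*3 + 2 = 8.3333333

8.3333333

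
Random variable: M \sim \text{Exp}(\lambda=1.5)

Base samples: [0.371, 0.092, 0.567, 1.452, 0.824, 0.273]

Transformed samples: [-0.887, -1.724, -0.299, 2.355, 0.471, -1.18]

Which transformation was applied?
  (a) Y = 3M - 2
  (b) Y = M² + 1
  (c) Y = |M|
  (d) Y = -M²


Checking option (a) Y = 3M - 2:
  M = 0.371 -> Y = -0.887 ✓
  M = 0.092 -> Y = -1.724 ✓
  M = 0.567 -> Y = -0.299 ✓
All samples match this transformation.

(a) 3M - 2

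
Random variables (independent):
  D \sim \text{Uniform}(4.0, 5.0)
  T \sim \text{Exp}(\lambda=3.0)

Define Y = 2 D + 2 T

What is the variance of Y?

For independent RVs: Var(aX + bY) = a²Var(X) + b²Var(Y)
Var(D) = 0.083333333
Var(T) = 0.11111111
Var(Y) = 2²*0.083333333 + 2²*0.11111111
= 4*0.083333333 + 4*0.11111111 = 0.77777778

0.77777778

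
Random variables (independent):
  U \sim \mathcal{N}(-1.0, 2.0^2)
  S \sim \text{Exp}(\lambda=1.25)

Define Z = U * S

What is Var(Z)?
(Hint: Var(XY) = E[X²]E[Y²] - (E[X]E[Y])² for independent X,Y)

Var(XY) = E[X²]E[Y²] - (E[X]E[Y])²
E[U] = -1, Var(U) = 4
E[S] = 0.8, Var(S) = 0.64
E[U²] = 4 + (-1)² = 5
E[S²] = 0.64 + 0.8² = 1.28
Var(Z) = 5*1.28 - (-1*0.8)²
= 6.4 - 0.64 = 5.76

5.76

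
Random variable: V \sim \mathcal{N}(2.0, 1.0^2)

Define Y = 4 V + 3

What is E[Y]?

For Y = 4V + 3:
E[Y] = 4 * E[V] + 3
E[V] = 2.0 = 2
E[Y] = 4 * 2 + 3 = 11

11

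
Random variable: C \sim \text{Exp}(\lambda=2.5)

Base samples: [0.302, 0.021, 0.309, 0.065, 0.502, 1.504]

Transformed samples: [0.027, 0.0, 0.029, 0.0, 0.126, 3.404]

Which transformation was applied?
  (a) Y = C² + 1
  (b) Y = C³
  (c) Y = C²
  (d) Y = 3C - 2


Checking option (b) Y = C³:
  C = 0.302 -> Y = 0.027 ✓
  C = 0.021 -> Y = 0.0 ✓
  C = 0.309 -> Y = 0.029 ✓
All samples match this transformation.

(b) C³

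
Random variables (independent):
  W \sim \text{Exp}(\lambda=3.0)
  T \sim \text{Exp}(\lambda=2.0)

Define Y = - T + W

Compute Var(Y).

For independent RVs: Var(aX + bY) = a²Var(X) + b²Var(Y)
Var(W) = 0.11111111
Var(T) = 0.25
Var(Y) = 1²*0.11111111 + (-1)²*0.25
= 1*0.11111111 + 1*0.25 = 0.36111111

0.36111111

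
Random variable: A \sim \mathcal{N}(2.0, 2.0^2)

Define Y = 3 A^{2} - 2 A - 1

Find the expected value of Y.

E[Y] = 3*E[A²] - 2*E[A] - 1
E[A] = 2
E[A²] = Var(A) + (E[A])² = 4 + 4 = 8
E[Y] = 3*8 - 2*2 - 1 = 19

19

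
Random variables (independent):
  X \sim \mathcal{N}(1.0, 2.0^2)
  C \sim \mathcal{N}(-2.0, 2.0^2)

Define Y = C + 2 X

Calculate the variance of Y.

For independent RVs: Var(aX + bY) = a²Var(X) + b²Var(Y)
Var(X) = 4
Var(C) = 4
Var(Y) = 2²*4 + 1²*4
= 4*4 + 1*4 = 20

20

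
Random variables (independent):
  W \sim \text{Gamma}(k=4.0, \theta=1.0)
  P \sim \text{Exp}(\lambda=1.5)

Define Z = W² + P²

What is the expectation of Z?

E[Z] = E[W²] + E[P²]
E[W²] = Var(W) + E[W]² = 4 + 16 = 20
E[P²] = Var(P) + E[P]² = 0.44444444 + 0.44444444 = 0.88888889
E[Z] = 20 + 0.88888889 = 20.888889

20.888889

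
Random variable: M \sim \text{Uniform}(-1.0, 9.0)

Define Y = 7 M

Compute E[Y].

For Y = 7M:
E[Y] = 7 * E[M]
E[M] = (-1 + 9)/2 = 4
E[Y] = 7 * 4 = 28

28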